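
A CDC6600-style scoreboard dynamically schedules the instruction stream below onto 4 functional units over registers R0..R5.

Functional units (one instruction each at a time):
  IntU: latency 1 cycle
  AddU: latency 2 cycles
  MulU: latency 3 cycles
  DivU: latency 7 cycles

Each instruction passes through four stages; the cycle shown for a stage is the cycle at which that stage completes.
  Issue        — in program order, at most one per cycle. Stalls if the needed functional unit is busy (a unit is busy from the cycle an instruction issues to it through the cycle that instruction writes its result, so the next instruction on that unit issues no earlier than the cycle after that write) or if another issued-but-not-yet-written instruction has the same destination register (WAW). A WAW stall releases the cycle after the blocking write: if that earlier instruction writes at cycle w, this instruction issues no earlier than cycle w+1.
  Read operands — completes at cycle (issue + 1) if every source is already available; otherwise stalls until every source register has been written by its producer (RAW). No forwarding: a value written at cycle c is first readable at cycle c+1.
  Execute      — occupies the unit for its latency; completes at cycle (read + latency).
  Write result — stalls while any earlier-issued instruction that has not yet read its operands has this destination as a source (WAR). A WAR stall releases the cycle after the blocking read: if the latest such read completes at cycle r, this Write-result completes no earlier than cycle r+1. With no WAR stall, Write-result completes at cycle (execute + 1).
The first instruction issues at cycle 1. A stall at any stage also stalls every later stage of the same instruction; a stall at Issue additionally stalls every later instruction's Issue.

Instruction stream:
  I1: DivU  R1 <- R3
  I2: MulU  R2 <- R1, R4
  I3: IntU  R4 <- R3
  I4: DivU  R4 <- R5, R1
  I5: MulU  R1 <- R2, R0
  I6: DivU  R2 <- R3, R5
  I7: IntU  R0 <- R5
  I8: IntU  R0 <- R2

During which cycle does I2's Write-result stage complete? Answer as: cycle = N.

I1: IS=1 RO=2 EX=9 WR=10
I2: IS=2 RO=11 EX=14 WR=15  [RAW R1: wait I1 write@10]
I3: IS=3 RO=4 EX=5 WR=12  [WAR R4: wait I2 read@11]
I4: IS=13 RO=14 EX=21 WR=22  [WAW R4: wait I3 write@12]
I5: IS=16 RO=17 EX=20 WR=21  [struct: MulU busy until I2 writes@15]
I6: IS=23 RO=24 EX=31 WR=32  [struct: DivU busy until I4 writes@22]
I7: IS=24 RO=25 EX=26 WR=27
I8: IS=28 RO=33 EX=34 WR=35  [struct: IntU busy until I7 writes@27; RAW R2: wait I6 write@32]

cycle = 15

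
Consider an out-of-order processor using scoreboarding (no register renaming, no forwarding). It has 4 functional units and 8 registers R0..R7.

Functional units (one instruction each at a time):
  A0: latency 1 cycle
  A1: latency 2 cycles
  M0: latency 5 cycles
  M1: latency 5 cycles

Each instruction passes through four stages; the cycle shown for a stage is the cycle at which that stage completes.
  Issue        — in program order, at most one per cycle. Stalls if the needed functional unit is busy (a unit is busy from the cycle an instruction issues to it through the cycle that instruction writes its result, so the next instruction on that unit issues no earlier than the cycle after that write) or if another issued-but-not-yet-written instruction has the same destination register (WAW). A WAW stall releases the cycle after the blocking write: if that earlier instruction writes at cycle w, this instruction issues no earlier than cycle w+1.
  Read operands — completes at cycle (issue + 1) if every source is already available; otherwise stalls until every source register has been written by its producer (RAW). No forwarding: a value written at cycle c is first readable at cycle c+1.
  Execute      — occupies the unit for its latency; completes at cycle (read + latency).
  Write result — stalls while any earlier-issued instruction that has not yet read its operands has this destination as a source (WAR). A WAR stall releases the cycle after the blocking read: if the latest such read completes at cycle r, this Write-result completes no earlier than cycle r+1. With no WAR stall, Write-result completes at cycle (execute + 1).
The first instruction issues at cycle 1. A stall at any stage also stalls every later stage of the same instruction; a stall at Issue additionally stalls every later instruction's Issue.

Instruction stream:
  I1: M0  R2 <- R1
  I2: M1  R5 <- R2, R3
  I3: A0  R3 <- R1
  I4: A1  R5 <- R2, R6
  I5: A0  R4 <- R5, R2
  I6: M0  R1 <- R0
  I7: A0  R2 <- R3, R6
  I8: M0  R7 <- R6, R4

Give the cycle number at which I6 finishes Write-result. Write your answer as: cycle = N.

cycle = 25

[1] I1 issues→M0
[2] I1 reads | I2 issues→M1
[3] I3 issues→A0
[4] I3 reads
[5] I3 exec-done
[7] I1 exec-done
[8] I1 writes R2
[9] I2 reads
[10] I3 writes R3
[14] I2 exec-done
[15] I2 writes R5
[16] I4 issues→A1
[17] I4 reads | I5 issues→A0
[18] I6 issues→M0
[19] I4 exec-done | I6 reads
[20] I4 writes R5
[21] I5 reads
[22] I5 exec-done
[23] I5 writes R4
[24] I6 exec-done | I7 issues→A0
[25] I6 writes R1 | I7 reads
[26] I7 exec-done | I8 issues→M0
[27] I7 writes R2 | I8 reads
[32] I8 exec-done
[33] I8 writes R7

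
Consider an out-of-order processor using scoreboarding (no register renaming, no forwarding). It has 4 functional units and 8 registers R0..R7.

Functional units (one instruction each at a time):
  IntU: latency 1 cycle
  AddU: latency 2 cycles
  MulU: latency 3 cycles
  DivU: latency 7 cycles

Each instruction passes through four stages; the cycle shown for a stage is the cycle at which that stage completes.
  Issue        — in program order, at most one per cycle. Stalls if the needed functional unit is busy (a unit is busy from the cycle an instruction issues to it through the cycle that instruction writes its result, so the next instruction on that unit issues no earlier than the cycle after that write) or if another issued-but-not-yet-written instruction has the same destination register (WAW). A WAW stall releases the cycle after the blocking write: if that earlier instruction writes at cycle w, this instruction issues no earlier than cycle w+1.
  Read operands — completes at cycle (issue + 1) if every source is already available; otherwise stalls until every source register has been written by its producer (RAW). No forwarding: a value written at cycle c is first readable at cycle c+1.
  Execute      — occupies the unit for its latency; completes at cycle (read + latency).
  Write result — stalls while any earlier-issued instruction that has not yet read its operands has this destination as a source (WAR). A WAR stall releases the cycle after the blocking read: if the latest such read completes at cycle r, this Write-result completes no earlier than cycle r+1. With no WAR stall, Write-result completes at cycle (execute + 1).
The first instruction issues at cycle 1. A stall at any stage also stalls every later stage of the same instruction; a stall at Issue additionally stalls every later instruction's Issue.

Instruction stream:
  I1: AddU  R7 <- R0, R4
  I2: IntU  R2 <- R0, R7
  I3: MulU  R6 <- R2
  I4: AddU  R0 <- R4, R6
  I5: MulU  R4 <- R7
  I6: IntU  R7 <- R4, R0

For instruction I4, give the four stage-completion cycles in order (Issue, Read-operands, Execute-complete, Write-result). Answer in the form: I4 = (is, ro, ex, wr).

I4 = (6, 14, 16, 17)

t=1  I1 issues→AddU
t=2  I1 reads | I2 issues→IntU
t=3  I3 issues→MulU
t=4  I1 exec-done
t=5  I1 writes R7
t=6  I2 reads | I4 issues→AddU
t=7  I2 exec-done
t=8  I2 writes R2
t=9  I3 reads
t=12  I3 exec-done
t=13  I3 writes R6
t=14  I4 reads | I5 issues→MulU
t=15  I5 reads | I6 issues→IntU
t=16  I4 exec-done
t=17  I4 writes R0
t=18  I5 exec-done
t=19  I5 writes R4
t=20  I6 reads
t=21  I6 exec-done
t=22  I6 writes R7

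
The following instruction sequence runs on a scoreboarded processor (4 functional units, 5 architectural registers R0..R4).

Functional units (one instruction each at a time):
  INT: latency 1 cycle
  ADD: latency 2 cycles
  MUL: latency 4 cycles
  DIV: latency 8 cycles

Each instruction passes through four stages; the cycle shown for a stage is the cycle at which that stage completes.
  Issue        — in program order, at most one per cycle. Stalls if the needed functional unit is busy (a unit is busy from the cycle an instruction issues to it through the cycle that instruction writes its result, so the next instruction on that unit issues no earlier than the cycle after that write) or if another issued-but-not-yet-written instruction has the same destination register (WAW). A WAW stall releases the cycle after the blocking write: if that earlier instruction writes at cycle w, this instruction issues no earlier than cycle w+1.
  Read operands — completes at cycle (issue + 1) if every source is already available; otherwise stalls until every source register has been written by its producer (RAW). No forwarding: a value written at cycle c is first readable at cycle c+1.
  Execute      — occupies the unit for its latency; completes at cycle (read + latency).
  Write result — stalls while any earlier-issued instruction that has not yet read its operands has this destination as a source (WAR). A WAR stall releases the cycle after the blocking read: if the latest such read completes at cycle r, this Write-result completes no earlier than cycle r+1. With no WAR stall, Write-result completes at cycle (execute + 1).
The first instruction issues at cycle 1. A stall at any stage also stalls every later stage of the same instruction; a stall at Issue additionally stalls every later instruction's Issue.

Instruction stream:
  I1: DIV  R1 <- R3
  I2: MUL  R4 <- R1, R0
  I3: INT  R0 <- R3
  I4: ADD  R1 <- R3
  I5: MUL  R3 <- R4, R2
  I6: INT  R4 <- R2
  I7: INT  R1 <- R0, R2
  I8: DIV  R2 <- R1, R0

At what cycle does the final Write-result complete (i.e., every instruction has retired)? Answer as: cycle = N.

cycle = 36

I1  is:1  ro:2  ex:10  wr:11
I2  is:2  ro:12  ex:16  wr:17  — RAW R1: wait I1 write@11
I3  is:3  ro:4  ex:5  wr:13  — WAR R0: wait I2 read@12
I4  is:12  ro:13  ex:15  wr:16  — WAW R1: wait I1 write@11
I5  is:18  ro:19  ex:23  wr:24  — struct: MUL busy until I2 writes@17
I6  is:19  ro:20  ex:21  wr:22
I7  is:23  ro:24  ex:25  wr:26  — struct: INT busy until I6 writes@22
I8  is:24  ro:27  ex:35  wr:36  — RAW R1: wait I7 write@26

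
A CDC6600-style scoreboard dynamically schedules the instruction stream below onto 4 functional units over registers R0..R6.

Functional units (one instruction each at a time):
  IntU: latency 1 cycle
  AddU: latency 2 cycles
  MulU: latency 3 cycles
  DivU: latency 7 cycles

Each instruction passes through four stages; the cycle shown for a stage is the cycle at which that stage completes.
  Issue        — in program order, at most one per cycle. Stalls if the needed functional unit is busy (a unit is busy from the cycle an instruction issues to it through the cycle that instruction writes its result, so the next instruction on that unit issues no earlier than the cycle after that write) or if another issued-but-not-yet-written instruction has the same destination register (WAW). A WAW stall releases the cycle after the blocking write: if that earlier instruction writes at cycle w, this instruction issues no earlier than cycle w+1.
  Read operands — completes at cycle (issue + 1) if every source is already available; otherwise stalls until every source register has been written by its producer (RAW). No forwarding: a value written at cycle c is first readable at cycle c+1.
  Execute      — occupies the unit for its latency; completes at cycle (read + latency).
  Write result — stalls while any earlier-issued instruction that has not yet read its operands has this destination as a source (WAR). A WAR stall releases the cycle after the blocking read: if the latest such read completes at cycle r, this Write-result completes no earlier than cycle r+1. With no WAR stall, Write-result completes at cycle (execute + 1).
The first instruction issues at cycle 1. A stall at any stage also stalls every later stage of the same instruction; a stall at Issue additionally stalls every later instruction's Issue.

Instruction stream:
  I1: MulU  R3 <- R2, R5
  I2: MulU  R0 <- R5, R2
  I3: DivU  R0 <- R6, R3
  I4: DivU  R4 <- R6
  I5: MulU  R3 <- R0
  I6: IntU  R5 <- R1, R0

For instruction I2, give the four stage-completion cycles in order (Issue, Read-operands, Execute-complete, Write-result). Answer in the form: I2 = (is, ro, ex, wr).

I1 -> (1, 2, 5, 6)
I2 -> (7, 8, 11, 12)  // struct: MulU busy until I1 writes@6
I3 -> (13, 14, 21, 22)  // WAW R0: wait I2 write@12
I4 -> (23, 24, 31, 32)  // struct: DivU busy until I3 writes@22
I5 -> (24, 25, 28, 29)
I6 -> (25, 26, 27, 28)

I2 = (7, 8, 11, 12)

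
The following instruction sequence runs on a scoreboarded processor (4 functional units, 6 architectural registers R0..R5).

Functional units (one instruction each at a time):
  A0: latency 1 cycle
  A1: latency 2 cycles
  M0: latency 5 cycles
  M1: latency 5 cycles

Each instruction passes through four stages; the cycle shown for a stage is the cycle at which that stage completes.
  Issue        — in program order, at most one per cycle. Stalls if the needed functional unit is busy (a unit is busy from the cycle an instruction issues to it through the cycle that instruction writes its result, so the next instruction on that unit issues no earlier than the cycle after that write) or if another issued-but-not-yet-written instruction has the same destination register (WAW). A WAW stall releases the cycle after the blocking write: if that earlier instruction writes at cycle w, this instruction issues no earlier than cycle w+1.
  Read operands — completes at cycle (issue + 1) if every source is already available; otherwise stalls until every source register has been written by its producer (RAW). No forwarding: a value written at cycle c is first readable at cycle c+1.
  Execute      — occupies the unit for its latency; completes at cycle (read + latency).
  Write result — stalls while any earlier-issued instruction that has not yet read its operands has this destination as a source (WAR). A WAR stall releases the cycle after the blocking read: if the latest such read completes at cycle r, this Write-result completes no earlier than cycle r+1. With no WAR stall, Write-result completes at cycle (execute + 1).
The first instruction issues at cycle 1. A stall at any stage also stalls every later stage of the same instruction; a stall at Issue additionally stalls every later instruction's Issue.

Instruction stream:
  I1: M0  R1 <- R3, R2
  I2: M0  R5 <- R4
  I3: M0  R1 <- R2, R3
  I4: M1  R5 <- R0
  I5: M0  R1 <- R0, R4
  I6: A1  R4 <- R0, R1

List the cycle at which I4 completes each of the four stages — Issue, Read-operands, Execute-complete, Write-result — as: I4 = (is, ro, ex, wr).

t=1  issue I1 (M0)
t=2  I1 read-ops
t=7  I1 finished on M0
t=8  I1→R1
t=9  issue I2 (M0)
t=10  I2 read-ops
t=15  I2 finished on M0
t=16  I2→R5
t=17  issue I3 (M0)
t=18  I3 read-ops, issue I4 (M1)
t=19  I4 read-ops
t=23  I3 finished on M0
t=24  I3→R1, I4 finished on M1
t=25  I4→R5, issue I5 (M0)
t=26  I5 read-ops, issue I6 (A1)
t=31  I5 finished on M0
t=32  I5→R1
t=33  I6 read-ops
t=35  I6 finished on A1
t=36  I6→R4

I4 = (18, 19, 24, 25)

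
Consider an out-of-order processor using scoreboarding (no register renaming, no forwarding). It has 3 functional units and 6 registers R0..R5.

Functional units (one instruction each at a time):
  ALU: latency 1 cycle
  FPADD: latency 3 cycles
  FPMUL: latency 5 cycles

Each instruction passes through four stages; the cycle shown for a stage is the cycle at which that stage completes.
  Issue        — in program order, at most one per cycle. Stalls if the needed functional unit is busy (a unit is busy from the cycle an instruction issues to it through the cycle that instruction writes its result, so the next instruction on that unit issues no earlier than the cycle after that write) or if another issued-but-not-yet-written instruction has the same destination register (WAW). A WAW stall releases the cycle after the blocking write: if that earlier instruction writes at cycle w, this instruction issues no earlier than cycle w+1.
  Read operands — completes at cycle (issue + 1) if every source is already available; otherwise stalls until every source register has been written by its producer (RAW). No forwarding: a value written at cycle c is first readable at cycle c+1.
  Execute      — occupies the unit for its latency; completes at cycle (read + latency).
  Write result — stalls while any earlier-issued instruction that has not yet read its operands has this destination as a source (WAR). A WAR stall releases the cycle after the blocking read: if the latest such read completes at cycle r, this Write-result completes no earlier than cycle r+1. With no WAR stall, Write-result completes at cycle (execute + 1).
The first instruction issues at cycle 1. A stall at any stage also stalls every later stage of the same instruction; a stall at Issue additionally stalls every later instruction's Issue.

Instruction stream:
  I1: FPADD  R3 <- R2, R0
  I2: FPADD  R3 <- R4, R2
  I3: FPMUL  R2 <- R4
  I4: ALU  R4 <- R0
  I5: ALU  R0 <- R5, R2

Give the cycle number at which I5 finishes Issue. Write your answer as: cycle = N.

cycle 1: I1 dispatched to FPADD
cycle 2: I1 operands ready
cycle 5: I1 complete
cycle 6: R3←I1
cycle 7: I2 dispatched to FPADD
cycle 8: I2 operands ready | I3 dispatched to FPMUL
cycle 9: I3 operands ready | I4 dispatched to ALU
cycle 10: I4 operands ready
cycle 11: I2 complete | I4 complete
cycle 12: R3←I2 | R4←I4
cycle 13: I5 dispatched to ALU
cycle 14: I3 complete
cycle 15: R2←I3
cycle 16: I5 operands ready
cycle 17: I5 complete
cycle 18: R0←I5

cycle = 13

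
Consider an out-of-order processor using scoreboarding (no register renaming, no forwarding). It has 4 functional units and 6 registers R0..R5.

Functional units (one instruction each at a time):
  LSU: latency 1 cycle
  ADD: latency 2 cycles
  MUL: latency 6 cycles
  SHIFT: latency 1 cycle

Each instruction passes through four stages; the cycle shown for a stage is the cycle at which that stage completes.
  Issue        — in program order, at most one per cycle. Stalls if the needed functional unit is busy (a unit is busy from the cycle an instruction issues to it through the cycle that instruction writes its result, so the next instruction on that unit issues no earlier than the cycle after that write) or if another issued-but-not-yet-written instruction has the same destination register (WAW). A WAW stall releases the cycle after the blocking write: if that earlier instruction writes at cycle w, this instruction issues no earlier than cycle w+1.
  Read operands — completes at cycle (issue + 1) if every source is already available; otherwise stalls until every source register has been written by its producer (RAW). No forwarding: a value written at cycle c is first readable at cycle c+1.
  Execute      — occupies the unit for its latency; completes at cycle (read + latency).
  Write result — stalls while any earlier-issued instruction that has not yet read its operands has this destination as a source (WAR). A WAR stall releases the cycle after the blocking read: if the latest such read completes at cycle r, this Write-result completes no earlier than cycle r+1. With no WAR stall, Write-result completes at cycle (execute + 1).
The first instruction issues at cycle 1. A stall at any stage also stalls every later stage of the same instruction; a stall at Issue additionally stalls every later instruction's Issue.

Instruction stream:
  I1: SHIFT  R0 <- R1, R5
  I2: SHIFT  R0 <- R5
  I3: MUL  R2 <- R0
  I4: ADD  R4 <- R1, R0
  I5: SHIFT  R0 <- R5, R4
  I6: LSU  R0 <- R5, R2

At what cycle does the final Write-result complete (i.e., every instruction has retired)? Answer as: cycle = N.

I1: IS=1 RO=2 EX=3 WR=4
I2: IS=5 RO=6 EX=7 WR=8  [struct: SHIFT busy until I1 writes@4]
I3: IS=6 RO=9 EX=15 WR=16  [RAW R0: wait I2 write@8]
I4: IS=7 RO=9 EX=11 WR=12  [RAW R0: wait I2 write@8]
I5: IS=9 RO=13 EX=14 WR=15  [struct: SHIFT busy until I2 writes@8; RAW R4: wait I4 write@12]
I6: IS=16 RO=17 EX=18 WR=19  [WAW R0: wait I5 write@15]

cycle = 19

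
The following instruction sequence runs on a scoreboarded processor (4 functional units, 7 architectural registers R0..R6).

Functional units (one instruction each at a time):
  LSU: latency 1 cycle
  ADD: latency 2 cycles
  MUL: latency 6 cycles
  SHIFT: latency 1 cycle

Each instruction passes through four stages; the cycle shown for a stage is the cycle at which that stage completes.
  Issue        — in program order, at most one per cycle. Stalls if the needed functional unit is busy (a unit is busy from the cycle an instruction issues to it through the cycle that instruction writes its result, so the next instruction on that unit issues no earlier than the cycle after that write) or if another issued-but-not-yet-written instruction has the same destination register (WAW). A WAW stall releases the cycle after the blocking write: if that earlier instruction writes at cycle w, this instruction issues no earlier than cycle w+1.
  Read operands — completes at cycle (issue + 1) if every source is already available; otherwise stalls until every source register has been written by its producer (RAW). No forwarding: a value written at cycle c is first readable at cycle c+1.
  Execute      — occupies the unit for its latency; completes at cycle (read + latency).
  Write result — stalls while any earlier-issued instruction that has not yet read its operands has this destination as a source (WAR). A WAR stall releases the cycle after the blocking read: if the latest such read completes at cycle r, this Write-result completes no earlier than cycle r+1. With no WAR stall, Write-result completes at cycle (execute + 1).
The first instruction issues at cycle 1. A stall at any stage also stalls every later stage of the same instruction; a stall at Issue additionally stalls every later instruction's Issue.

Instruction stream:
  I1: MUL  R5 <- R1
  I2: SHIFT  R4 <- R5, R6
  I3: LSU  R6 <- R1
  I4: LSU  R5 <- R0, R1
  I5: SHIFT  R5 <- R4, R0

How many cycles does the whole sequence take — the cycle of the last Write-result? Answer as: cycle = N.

cycle = 19

c1: I1 dispatched to MUL
c2: I1 operands ready; I2 dispatched to SHIFT
c3: I3 dispatched to LSU
c4: I3 operands ready
c5: I3 complete
c8: I1 complete
c9: R5←I1
c10: I2 operands ready
c11: I2 complete; R6←I3
c12: R4←I2; I4 dispatched to LSU
c13: I4 operands ready
c14: I4 complete
c15: R5←I4
c16: I5 dispatched to SHIFT
c17: I5 operands ready
c18: I5 complete
c19: R5←I5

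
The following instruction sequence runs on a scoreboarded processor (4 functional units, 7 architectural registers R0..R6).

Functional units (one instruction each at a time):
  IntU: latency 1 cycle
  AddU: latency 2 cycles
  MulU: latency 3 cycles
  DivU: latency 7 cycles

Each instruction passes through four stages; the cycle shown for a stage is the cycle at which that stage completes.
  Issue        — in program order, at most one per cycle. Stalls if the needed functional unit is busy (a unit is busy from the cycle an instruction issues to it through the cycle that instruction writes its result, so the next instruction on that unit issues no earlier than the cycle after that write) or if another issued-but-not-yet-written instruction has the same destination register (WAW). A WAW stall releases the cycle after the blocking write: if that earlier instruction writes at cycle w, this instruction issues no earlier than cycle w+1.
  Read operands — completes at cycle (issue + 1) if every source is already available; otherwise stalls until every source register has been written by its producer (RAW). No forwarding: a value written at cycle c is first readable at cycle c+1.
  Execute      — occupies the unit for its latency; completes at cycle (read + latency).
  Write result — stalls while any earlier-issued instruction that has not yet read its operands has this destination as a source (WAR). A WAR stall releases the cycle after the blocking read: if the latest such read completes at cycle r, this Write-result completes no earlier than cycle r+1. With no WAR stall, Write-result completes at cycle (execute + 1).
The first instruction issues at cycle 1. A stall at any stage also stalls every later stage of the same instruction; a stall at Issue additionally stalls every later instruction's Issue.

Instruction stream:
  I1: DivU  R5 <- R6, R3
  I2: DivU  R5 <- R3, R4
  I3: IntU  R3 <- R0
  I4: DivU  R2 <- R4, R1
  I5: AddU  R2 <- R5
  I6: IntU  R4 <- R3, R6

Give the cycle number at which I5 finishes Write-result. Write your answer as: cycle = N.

cycle 1: I1 issues→DivU
cycle 2: I1 reads
cycle 9: I1 exec-done
cycle 10: I1 writes R5
cycle 11: I2 issues→DivU
cycle 12: I2 reads · I3 issues→IntU
cycle 13: I3 reads
cycle 14: I3 exec-done
cycle 15: I3 writes R3
cycle 19: I2 exec-done
cycle 20: I2 writes R5
cycle 21: I4 issues→DivU
cycle 22: I4 reads
cycle 29: I4 exec-done
cycle 30: I4 writes R2
cycle 31: I5 issues→AddU
cycle 32: I5 reads · I6 issues→IntU
cycle 33: I6 reads
cycle 34: I5 exec-done · I6 exec-done
cycle 35: I5 writes R2 · I6 writes R4

cycle = 35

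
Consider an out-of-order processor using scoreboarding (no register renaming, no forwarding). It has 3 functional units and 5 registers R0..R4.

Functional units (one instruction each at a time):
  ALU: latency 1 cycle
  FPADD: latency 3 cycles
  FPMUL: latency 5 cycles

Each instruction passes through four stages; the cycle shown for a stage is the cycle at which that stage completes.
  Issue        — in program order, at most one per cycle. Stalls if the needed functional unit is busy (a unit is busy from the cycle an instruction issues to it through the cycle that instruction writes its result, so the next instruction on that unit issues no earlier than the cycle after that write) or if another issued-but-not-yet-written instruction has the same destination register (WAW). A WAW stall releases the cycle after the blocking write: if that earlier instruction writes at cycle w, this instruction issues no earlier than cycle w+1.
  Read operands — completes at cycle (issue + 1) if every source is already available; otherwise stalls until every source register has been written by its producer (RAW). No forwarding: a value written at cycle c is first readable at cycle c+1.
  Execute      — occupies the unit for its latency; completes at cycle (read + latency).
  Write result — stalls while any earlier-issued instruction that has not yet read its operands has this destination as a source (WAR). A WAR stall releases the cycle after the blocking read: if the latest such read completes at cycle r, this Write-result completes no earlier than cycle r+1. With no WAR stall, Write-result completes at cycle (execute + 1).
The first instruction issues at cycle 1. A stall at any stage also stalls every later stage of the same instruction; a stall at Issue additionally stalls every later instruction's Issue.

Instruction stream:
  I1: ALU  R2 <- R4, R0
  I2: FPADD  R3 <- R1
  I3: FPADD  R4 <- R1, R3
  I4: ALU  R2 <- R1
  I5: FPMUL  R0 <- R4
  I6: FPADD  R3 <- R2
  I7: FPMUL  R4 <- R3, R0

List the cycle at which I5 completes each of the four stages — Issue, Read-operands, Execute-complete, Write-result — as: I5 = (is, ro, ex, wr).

1) issue 1, read 2, done 3, write 4
2) issue 2, read 3, done 6, write 7
3) issue 8, read 9, done 12, write 13  <struct: FPADD busy until I2 writes@7>
4) issue 9, read 10, done 11, write 12
5) issue 10, read 14, done 19, write 20  <RAW R4: wait I3 write@13>
6) issue 14, read 15, done 18, write 19  <struct: FPADD busy until I3 writes@13>
7) issue 21, read 22, done 27, write 28  <struct: FPMUL busy until I5 writes@20>

I5 = (10, 14, 19, 20)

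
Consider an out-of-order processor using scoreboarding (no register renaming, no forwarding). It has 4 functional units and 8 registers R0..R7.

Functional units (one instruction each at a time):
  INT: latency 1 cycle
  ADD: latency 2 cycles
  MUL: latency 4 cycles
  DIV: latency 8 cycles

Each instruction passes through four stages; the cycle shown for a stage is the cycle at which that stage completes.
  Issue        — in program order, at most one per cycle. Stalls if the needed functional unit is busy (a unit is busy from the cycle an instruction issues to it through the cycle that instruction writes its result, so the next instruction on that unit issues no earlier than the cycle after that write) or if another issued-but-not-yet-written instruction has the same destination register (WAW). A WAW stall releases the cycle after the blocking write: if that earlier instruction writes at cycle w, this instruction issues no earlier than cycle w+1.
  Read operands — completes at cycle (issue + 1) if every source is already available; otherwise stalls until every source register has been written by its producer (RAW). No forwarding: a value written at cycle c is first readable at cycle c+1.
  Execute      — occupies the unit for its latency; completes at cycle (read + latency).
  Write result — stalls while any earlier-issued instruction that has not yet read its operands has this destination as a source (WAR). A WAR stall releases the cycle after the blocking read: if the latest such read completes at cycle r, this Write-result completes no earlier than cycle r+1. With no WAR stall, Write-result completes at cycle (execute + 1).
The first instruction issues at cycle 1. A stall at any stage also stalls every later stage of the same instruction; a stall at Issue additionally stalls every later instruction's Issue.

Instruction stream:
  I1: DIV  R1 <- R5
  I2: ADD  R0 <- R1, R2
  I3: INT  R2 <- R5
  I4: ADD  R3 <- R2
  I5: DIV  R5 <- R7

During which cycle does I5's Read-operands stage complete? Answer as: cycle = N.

t=1  issue I1 (DIV)
t=2  I1 read-ops · issue I2 (ADD)
t=3  issue I3 (INT)
t=4  I3 read-ops
t=5  I3 finished on INT
t=10  I1 finished on DIV
t=11  I1→R1
t=12  I2 read-ops
t=13  I3→R2
t=14  I2 finished on ADD
t=15  I2→R0
t=16  issue I4 (ADD)
t=17  I4 read-ops · issue I5 (DIV)
t=18  I5 read-ops
t=19  I4 finished on ADD
t=20  I4→R3
t=26  I5 finished on DIV
t=27  I5→R5

cycle = 18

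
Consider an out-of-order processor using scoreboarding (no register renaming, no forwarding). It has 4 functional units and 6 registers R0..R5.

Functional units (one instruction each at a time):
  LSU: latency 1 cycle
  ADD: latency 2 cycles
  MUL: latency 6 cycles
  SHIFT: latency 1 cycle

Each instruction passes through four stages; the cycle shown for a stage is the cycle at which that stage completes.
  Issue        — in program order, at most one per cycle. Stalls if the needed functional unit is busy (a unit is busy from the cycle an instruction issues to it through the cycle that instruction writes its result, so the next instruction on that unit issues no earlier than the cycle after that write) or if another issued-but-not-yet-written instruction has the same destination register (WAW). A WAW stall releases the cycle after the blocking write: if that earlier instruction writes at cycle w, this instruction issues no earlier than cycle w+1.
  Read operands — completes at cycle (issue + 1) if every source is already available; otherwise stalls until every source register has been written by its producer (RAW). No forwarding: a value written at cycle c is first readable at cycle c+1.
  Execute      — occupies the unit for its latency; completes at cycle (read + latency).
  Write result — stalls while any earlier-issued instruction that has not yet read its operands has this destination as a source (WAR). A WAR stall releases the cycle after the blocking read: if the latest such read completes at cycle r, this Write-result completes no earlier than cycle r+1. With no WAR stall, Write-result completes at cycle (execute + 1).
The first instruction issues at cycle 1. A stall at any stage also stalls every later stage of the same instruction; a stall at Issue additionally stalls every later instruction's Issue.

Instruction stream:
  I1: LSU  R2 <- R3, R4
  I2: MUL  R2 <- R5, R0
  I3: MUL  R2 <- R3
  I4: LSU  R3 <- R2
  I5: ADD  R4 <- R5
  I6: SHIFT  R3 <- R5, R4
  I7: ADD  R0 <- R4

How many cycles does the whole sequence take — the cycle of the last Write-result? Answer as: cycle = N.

1) issue 1, read 2, done 3, write 4
2) issue 5, read 6, done 12, write 13  <WAW R2: wait I1 write@4>
3) issue 14, read 15, done 21, write 22  <struct: MUL busy until I2 writes@13>
4) issue 15, read 23, done 24, write 25  <RAW R2: wait I3 write@22>
5) issue 16, read 17, done 19, write 20
6) issue 26, read 27, done 28, write 29  <WAW R3: wait I4 write@25>
7) issue 27, read 28, done 30, write 31

cycle = 31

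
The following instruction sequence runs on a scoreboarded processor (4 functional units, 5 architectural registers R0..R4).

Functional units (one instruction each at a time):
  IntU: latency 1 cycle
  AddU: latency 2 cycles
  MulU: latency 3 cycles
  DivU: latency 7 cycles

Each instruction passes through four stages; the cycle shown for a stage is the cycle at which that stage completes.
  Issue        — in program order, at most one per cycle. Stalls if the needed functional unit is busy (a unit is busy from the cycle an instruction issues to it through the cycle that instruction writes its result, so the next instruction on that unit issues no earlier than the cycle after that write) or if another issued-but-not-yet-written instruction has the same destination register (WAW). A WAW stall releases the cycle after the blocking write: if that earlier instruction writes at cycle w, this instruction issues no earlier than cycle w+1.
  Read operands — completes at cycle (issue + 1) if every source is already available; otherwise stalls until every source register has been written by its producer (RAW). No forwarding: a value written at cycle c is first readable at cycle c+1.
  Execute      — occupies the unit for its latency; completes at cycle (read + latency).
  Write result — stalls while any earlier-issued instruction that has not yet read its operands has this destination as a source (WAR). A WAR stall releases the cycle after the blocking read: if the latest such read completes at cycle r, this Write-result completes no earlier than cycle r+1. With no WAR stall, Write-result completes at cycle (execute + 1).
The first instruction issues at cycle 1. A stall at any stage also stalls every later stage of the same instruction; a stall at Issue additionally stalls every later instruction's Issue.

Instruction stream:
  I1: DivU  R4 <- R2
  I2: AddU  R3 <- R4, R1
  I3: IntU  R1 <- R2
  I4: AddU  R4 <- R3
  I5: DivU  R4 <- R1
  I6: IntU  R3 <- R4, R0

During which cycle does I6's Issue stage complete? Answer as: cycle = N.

cycle = 21

I1: IS=1 RO=2 EX=9 WR=10
I2: IS=2 RO=11 EX=13 WR=14  [RAW R4: wait I1 write@10]
I3: IS=3 RO=4 EX=5 WR=12  [WAR R1: wait I2 read@11]
I4: IS=15 RO=16 EX=18 WR=19  [struct: AddU busy until I2 writes@14]
I5: IS=20 RO=21 EX=28 WR=29  [WAW R4: wait I4 write@19]
I6: IS=21 RO=30 EX=31 WR=32  [RAW R4: wait I5 write@29]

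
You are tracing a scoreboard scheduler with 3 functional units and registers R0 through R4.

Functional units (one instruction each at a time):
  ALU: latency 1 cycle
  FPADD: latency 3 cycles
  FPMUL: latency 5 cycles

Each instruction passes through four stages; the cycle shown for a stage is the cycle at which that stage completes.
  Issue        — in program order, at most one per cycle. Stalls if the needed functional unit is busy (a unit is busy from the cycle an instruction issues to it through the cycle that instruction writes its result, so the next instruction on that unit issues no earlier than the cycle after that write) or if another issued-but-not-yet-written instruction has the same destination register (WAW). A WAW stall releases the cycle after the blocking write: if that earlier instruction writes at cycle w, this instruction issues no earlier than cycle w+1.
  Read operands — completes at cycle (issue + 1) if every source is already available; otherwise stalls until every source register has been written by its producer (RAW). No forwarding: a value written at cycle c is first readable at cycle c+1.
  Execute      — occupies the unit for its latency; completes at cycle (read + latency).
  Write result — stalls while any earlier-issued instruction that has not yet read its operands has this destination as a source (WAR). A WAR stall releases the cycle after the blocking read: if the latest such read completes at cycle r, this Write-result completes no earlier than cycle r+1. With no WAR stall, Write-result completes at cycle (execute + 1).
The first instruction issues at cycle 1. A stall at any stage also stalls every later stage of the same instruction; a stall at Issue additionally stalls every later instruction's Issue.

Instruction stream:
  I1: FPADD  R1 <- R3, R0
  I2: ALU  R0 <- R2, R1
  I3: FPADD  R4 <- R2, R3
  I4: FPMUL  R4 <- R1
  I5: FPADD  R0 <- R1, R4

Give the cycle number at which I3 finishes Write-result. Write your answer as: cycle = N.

cycle = 12

[I1] 1/2/5/6
[I2] 2/7/8/9  (RAW R1: wait I1 write@6)
[I3] 7/8/11/12  (struct: FPADD busy until I1 writes@6)
[I4] 13/14/19/20  (WAW R4: wait I3 write@12)
[I5] 14/21/24/25  (RAW R4: wait I4 write@20)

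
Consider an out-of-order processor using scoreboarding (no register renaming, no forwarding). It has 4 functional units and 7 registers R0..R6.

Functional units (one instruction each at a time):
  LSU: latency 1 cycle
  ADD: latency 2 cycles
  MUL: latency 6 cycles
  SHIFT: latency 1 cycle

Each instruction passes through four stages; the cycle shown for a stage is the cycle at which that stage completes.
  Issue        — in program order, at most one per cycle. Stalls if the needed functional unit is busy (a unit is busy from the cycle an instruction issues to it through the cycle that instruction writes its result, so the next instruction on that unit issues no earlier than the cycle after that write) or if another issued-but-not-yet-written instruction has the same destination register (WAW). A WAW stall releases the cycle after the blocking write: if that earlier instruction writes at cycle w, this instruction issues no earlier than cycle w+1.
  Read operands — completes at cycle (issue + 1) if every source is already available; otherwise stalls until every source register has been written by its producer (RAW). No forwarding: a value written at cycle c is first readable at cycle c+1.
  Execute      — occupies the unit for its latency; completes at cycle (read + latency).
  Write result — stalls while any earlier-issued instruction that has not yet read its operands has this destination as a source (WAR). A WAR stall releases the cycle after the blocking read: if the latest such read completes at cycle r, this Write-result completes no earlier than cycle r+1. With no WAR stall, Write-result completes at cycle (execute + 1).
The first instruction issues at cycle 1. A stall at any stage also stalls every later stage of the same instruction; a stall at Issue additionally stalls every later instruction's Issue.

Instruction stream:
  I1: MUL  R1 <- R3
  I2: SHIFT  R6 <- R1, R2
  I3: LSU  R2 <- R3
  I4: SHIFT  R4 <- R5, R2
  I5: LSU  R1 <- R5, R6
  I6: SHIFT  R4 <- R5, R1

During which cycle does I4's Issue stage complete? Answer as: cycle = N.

cycle = 13

  I1 | 1 | 2 | 8 | 9
  I2 | 2 | 10 | 11 | 12   RAW R1: wait I1 write@9
  I3 | 3 | 4 | 5 | 11   WAR R2: wait I2 read@10
  I4 | 13 | 14 | 15 | 16   struct: SHIFT busy until I2 writes@12
  I5 | 14 | 15 | 16 | 17
  I6 | 17 | 18 | 19 | 20   struct: SHIFT busy until I4 writes@16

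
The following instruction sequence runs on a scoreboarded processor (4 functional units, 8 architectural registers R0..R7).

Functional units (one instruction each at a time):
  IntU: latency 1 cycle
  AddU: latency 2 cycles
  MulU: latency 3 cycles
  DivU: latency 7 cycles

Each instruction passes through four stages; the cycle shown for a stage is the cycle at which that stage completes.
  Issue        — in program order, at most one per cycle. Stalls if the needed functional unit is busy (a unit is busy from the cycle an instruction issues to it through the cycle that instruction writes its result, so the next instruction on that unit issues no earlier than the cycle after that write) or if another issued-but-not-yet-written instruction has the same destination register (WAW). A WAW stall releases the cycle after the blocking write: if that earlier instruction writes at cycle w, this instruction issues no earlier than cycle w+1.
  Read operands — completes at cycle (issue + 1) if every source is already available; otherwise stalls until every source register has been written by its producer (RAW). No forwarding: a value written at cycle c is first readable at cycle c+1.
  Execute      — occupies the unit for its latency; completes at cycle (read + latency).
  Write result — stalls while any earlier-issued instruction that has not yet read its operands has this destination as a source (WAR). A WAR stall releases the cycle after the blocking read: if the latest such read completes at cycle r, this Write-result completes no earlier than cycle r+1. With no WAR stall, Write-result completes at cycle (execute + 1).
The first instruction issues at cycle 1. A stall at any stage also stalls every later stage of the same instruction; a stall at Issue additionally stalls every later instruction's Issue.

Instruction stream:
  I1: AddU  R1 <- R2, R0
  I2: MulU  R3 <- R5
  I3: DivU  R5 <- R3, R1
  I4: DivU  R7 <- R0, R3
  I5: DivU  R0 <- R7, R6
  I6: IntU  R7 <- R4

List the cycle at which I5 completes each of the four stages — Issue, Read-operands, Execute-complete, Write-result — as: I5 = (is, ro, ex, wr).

  I1 | 1 | 2 | 4 | 5
  I2 | 2 | 3 | 6 | 7
  I3 | 3 | 8 | 15 | 16   RAW R3: wait I2 write@7
  I4 | 17 | 18 | 25 | 26   struct: DivU busy until I3 writes@16
  I5 | 27 | 28 | 35 | 36   struct: DivU busy until I4 writes@26
  I6 | 28 | 29 | 30 | 31

I5 = (27, 28, 35, 36)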